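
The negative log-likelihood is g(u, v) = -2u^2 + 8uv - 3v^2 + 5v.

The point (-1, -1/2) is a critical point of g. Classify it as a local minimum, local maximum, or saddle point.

saddle point

The Hessian of g is constant: H = [[-4, 8], [8, -6]].
det(H) = (-4)·(-6) − 8² = -40.
Since det(H) < 0, H is indefinite and the critical point is a saddle point.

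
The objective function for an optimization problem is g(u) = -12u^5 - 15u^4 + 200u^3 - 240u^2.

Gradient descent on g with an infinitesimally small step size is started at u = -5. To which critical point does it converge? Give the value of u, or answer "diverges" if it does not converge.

g'(u) = -60u(u - 2)(u - 1)(u + 4), so g'(-5) = -12600.
Gradient descent moves in the -g' direction, i.e. u is increasing.
The nearest critical point in that direction is u = -4, where g'' = 7200 > 0 (a local minimum). The iterate converges there.

-4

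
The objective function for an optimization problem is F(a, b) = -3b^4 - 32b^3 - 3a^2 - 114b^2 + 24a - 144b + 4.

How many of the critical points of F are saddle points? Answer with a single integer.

1

F separates as a function of a plus a function of b, so ∇F=0 decouples.
∂F/∂a = -6(a - 4) = 0 at a ∈ {4}; ∂F/∂b = -12(b + 1)(b + 3)(b + 4) = 0 at b ∈ {-4, -3, -1}.
The Hessian is diagonal: diag(F_aa, F_bb). Second derivatives: F_aa(4)=-6; F_bb(-4)=-36, F_bb(-3)=24, F_bb(-1)=-72.
Saddle points occur where the two diagonal entries have opposite signs: (4, -3). Count: 1.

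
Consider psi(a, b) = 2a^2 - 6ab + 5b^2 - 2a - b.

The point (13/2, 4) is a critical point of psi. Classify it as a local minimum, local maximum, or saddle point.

local minimum

The Hessian of psi is constant: H = [[4, -6], [-6, 10]].
det(H) = 4·10 − (-6)² = 4.
det(H) > 0 and tr(H) = 14 > 0, so H is positive definite and the point is a local minimum.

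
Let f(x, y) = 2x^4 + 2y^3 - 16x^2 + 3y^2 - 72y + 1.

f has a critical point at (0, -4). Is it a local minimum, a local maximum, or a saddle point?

local maximum

The mixed partial ∂²f/∂x∂y is 0, so the Hessian at any point is diag(f_xx, f_yy) = diag(8(3x^2 - 4), 6(2y + 1)).
At (0, -4): H = diag(-32, -42).
Both eigenvalues are negative, so H is negative definite: a local maximum.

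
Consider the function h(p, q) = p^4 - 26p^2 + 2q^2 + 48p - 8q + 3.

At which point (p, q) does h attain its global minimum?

(-4, 2)

h(p,q) separates as A(p) + B(q) + 3, so its minimum is min A + min B + 3.
A'(p) = 4(p - 3)(p - 1)(p + 4) vanishes at p ∈ {-4, 1, 3}; B'(q) = 4q - 8 vanishes at q ∈ {2}.
Local minima of A (where A''>0): A(-4)=-352, A(3)=-9. Local minima of B: B(2)=-8.
So the global minimum of h is A(-4) + B(2) + 3 = -352 − 8 + 3 = -357, attained at (-4, 2).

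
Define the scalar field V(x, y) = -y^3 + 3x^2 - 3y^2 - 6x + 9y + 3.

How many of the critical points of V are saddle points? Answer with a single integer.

V separates as a function of x plus a function of y, so ∇V=0 decouples.
∂V/∂x = 6(x - 1) = 0 at x ∈ {1}; ∂V/∂y = -3(y - 1)(y + 3) = 0 at y ∈ {-3, 1}.
The Hessian is diagonal: diag(V_xx, V_yy). Second derivatives: V_xx(1)=6; V_yy(-3)=12, V_yy(1)=-12.
Saddle points occur where the two diagonal entries have opposite signs: (1, 1). Count: 1.

1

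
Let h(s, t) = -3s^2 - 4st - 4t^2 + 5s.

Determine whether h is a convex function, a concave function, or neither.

h is quadratic, so its Hessian is the constant matrix H = [[-6, -4], [-4, -8]].
det(H) = 32, tr(H) = -14.
det(H) > 0 and tr(H) < 0, so H is negative definite everywhere: concave.

concave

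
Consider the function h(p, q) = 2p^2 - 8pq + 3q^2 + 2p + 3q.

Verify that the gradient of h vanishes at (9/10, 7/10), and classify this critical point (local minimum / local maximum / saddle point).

∇h = (4p - 8q + 2, -8p + 6q + 3); substituting (9/10, 7/10) gives ∇h = (0, 0), so (9/10, 7/10) is indeed a critical point.
The Hessian of h is constant: H = [[4, -8], [-8, 6]].
det(H) = 4·6 − (-8)² = -40.
Since det(H) < 0, H is indefinite and the critical point is a saddle point.

saddle point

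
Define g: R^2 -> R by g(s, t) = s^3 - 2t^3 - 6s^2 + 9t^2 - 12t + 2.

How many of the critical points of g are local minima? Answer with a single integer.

g separates as a function of s plus a function of t, so ∇g=0 decouples.
∂g/∂s = 3s(s - 4) = 0 at s ∈ {0, 4}; ∂g/∂t = -6(t - 2)(t - 1) = 0 at t ∈ {1, 2}.
The Hessian is diagonal: diag(g_ss, g_tt). Second derivatives: g_ss(0)=-12, g_ss(4)=12; g_tt(1)=6, g_tt(2)=-6.
Local minima occur where both diagonal entries positive: (4, 1). Count: 1.

1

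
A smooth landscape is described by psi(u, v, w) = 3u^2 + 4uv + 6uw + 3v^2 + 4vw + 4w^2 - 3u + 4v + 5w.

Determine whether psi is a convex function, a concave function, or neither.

convex

psi is quadratic, so its Hessian is the constant matrix H = [[6, 4, 6], [4, 6, 4], [6, 4, 8]].
Leading principal minors: 6, 20, 40.
All positive ⇒ H ≻ 0 ⇒ convex.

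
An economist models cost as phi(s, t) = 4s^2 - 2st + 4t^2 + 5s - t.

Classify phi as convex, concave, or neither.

convex

phi is quadratic, so its Hessian is the constant matrix H = [[8, -2], [-2, 8]].
det(H) = 60, tr(H) = 16.
det(H) > 0 and tr(H) > 0, so H is positive definite everywhere: convex.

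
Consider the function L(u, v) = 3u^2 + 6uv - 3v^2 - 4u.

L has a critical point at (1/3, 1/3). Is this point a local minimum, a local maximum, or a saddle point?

saddle point

The Hessian of L is constant: H = [[6, 6], [6, -6]].
det(H) = 6·(-6) − 6² = -72.
Since det(H) < 0, H is indefinite and the critical point is a saddle point.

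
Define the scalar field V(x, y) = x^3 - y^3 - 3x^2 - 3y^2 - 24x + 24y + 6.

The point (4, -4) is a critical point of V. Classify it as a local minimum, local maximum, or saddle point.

The mixed partial ∂²V/∂x∂y is 0, so the Hessian at any point is diag(V_xx, V_yy) = diag(6(x - 1), -6(y + 1)).
At (4, -4): H = diag(18, 18).
Both eigenvalues are positive, so H is positive definite: a local minimum.

local minimum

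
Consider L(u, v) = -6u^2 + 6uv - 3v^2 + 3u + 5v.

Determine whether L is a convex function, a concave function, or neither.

L is quadratic, so its Hessian is the constant matrix H = [[-12, 6], [6, -6]].
det(H) = 36, tr(H) = -18.
det(H) > 0 and tr(H) < 0, so H is negative definite everywhere: concave.

concave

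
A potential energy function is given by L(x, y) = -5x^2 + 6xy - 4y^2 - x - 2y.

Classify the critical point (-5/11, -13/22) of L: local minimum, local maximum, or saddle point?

The Hessian of L is constant: H = [[-10, 6], [6, -8]].
det(H) = (-10)·(-8) − 6² = 44.
det(H) > 0 and tr(H) = -18 < 0, so H is negative definite and the point is a local maximum.

local maximum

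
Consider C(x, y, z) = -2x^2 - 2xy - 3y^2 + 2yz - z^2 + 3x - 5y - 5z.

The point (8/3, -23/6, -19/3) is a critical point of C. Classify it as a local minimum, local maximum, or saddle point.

local maximum

The Hessian is constant: H = [[-4, -2, 0], [-2, -6, 2], [0, 2, -2]].
Leading principal minors: Δ₁ = -4, Δ₂ = 20, Δ₃ = -24.
The minors alternate sign starting negative (−, +, −), so H is negative definite: a local maximum.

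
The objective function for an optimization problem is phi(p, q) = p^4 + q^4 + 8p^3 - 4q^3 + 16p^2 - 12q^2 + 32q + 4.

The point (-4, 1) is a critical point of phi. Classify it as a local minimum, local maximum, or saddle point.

saddle point

The mixed partial ∂²phi/∂p∂q is 0, so the Hessian at any point is diag(phi_pp, phi_qq) = diag(4(3p^2 + 12p + 8), 12(q^2 - 2q - 2)).
At (-4, 1): H = diag(32, -36).
The eigenvalues have opposite signs, so H is indefinite: a saddle point.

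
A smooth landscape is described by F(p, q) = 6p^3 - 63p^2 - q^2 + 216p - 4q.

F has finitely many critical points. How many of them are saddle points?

F separates as a function of p plus a function of q, so ∇F=0 decouples.
∂F/∂p = 18(p - 4)(p - 3) = 0 at p ∈ {3, 4}; ∂F/∂q = -2(q + 2) = 0 at q ∈ {-2}.
The Hessian is diagonal: diag(F_pp, F_qq). Second derivatives: F_pp(3)=-18, F_pp(4)=18; F_qq(-2)=-2.
Saddle points occur where the two diagonal entries have opposite signs: (4, -2). Count: 1.

1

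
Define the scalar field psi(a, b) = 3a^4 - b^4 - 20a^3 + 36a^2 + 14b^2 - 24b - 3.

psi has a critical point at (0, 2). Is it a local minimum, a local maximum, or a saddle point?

saddle point

The mixed partial ∂²psi/∂a∂b is 0, so the Hessian at any point is diag(psi_aa, psi_bb) = diag(12(3a^2 - 10a + 6), 4(-3b^2 + 7)).
At (0, 2): H = diag(72, -20).
The eigenvalues have opposite signs, so H is indefinite: a saddle point.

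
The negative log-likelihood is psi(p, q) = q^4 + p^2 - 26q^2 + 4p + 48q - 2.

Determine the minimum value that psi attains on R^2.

psi(p,q) separates as A(p) + B(q) − 2, so its minimum is min A + min B − 2.
A'(p) = 2p + 4 vanishes at p ∈ {-2}; B'(q) = 4(q - 3)(q - 1)(q + 4) vanishes at q ∈ {-4, 1, 3}.
Local minima of A (where A''>0): A(-2)=-4. Local minima of B: B(-4)=-352, B(3)=-9.
So the global minimum of psi is A(-2) + B(-4) − 2 = -4 − 352 − 2 = -358, attained at (-2, -4).

-358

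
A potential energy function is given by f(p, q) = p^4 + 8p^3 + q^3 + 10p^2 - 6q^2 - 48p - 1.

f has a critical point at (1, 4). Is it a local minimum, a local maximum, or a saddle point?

local minimum

The mixed partial ∂²f/∂p∂q is 0, so the Hessian at any point is diag(f_pp, f_qq) = diag(4(3p^2 + 12p + 5), 6(q - 2)).
At (1, 4): H = diag(80, 12).
Both eigenvalues are positive, so H is positive definite: a local minimum.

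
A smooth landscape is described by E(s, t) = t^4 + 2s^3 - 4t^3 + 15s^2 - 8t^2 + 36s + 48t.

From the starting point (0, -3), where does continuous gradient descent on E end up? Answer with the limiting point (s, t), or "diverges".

(-2, -2)

E is separable, so gradient descent decouples: s follows -∂E/∂s, t follows -∂E/∂t.
∂E/∂s = 6(s + 2)(s + 3); at s=0 this is 36, so s decreases.
∂E/∂t = 4(t - 3)(t - 2)(t + 2); at t=-3 this is -120, so t increases.
s converges to its nearest critical value -2 (a local min of the s-part); t converges to -2. The iterate converges to (-2, -2).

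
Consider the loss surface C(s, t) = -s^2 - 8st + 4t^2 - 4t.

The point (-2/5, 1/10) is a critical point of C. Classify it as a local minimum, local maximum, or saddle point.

saddle point

The Hessian of C is constant: H = [[-2, -8], [-8, 8]].
det(H) = (-2)·8 − (-8)² = -80.
Since det(H) < 0, H is indefinite and the critical point is a saddle point.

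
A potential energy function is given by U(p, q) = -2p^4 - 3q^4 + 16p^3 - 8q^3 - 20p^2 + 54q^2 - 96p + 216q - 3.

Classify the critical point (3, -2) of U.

The mixed partial ∂²U/∂p∂q is 0, so the Hessian at any point is diag(U_pp, U_qq) = diag(8(-3p^2 + 12p - 5), 12(-3q^2 - 4q + 9)).
At (3, -2): H = diag(32, 60).
Both eigenvalues are positive, so H is positive definite: a local minimum.

local minimum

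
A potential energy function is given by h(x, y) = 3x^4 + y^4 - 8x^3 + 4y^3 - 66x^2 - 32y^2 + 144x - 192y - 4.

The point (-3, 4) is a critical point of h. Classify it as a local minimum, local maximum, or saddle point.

local minimum

The mixed partial ∂²h/∂x∂y is 0, so the Hessian at any point is diag(h_xx, h_yy) = diag(12(3x^2 - 4x - 11), 4(3y^2 + 6y - 16)).
At (-3, 4): H = diag(336, 224).
Both eigenvalues are positive, so H is positive definite: a local minimum.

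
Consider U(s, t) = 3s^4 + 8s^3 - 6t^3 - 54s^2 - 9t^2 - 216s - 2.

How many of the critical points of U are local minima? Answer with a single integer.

U separates as a function of s plus a function of t, so ∇U=0 decouples.
∂U/∂s = 12(s - 3)(s + 2)(s + 3) = 0 at s ∈ {-3, -2, 3}; ∂U/∂t = -18t(t + 1) = 0 at t ∈ {-1, 0}.
The Hessian is diagonal: diag(U_ss, U_tt). Second derivatives: U_ss(-3)=72, U_ss(-2)=-60, U_ss(3)=360; U_tt(-1)=18, U_tt(0)=-18.
Local minima occur where both diagonal entries positive: (-3, -1), (3, -1). Count: 2.

2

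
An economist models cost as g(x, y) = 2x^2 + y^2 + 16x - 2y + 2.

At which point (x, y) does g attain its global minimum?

(-4, 1)

g(x,y) separates as P(x) + Q(y) + 2, so its minimum is min P + min Q + 2.
P'(x) = 4x + 16 vanishes at x ∈ {-4}; Q'(y) = 2y - 2 vanishes at y ∈ {1}.
Local minima of P (where P''>0): P(-4)=-32. Local minima of Q: Q(1)=-1.
So the global minimum of g is P(-4) + Q(1) + 2 = -32 − 1 + 2 = -31, attained at (-4, 1).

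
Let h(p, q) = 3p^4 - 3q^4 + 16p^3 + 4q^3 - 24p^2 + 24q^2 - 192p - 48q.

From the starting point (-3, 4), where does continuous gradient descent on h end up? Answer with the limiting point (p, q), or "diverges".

diverges

h is separable, so gradient descent decouples: p follows -∂h/∂p, q follows -∂h/∂q.
∂h/∂p = 12(p - 2)(p + 2)(p + 4); at p=-3 this is 60, so p decreases.
∂h/∂q = -12(q - 2)(q - 1)(q + 2); at q=4 this is -432, so q increases.
The q-coordinate has no critical point in that direction and runs off to infinity.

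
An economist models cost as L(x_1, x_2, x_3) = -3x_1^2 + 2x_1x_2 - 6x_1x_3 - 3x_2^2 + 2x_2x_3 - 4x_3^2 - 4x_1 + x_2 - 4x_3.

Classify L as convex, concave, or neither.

concave

L is quadratic, so its Hessian is the constant matrix H = [[-6, 2, -6], [2, -6, 2], [-6, 2, -8]].
Leading principal minors: -6, 32, -64.
Signs alternate −, +, − ⇒ H ≺ 0 ⇒ concave.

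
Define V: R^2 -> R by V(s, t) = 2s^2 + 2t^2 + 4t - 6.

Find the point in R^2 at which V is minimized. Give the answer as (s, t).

V(s,t) separates as P(s) + Q(t) − 6, so its minimum is min P + min Q − 6.
P'(s) = 4s vanishes at s ∈ {0}; Q'(t) = 4(t + 1) vanishes at t ∈ {-1}.
Local minima of P (where P''>0): P(0)=0. Local minima of Q: Q(-1)=-2.
So the global minimum of V is P(0) + Q(-1) − 6 = 0 − 2 − 6 = -8, attained at (0, -1).

(0, -1)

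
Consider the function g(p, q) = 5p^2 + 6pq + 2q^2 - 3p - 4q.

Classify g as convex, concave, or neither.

g is quadratic, so its Hessian is the constant matrix H = [[10, 6], [6, 4]].
det(H) = 4, tr(H) = 14.
det(H) > 0 and tr(H) > 0, so H is positive definite everywhere: convex.

convex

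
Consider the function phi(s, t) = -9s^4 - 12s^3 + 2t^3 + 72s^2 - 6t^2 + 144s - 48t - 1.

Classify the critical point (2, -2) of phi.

The mixed partial ∂²phi/∂s∂t is 0, so the Hessian at any point is diag(phi_ss, phi_tt) = diag(36(-3s^2 - 2s + 4), 12(t - 1)).
At (2, -2): H = diag(-432, -36).
Both eigenvalues are negative, so H is negative definite: a local maximum.

local maximum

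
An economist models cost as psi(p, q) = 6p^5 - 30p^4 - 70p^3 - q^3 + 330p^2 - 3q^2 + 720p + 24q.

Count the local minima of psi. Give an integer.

psi separates as a function of p plus a function of q, so ∇psi=0 decouples.
∂psi/∂p = 30(p - 4)(p - 3)(p + 1)(p + 2) = 0 at p ∈ {-2, -1, 3, 4}; ∂psi/∂q = -3(q - 2)(q + 4) = 0 at q ∈ {-4, 2}.
The Hessian is diagonal: diag(psi_pp, psi_qq). Second derivatives: psi_pp(-2)=-900, psi_pp(-1)=600, psi_pp(3)=-600, psi_pp(4)=900; psi_qq(-4)=18, psi_qq(2)=-18.
Local minima occur where both diagonal entries positive: (-1, -4), (4, -4). Count: 2.

2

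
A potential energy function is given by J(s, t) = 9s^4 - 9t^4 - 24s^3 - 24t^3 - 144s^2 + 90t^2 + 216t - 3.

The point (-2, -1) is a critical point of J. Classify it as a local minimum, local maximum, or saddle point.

The mixed partial ∂²J/∂s∂t is 0, so the Hessian at any point is diag(J_ss, J_tt) = diag(36(3s^2 - 4s - 8), 36(-3t^2 - 4t + 5)).
At (-2, -1): H = diag(432, 216).
Both eigenvalues are positive, so H is positive definite: a local minimum.

local minimum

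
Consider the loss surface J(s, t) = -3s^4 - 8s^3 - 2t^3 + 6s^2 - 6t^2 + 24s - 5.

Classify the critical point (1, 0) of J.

local maximum

The mixed partial ∂²J/∂s∂t is 0, so the Hessian at any point is diag(J_ss, J_tt) = diag(12(-3s^2 - 4s + 1), -12(t + 1)).
At (1, 0): H = diag(-72, -12).
Both eigenvalues are negative, so H is negative definite: a local maximum.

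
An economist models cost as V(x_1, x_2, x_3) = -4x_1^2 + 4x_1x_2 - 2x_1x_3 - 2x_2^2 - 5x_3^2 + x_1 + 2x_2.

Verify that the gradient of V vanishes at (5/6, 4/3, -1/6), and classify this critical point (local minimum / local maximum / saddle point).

∇V = (-8x_1 + 4x_2 - 2x_3 + 1, 4x_1 - 4x_2 + 2, -2x_1 - 10x_3); substituting (5/6, 4/3, -1/6) gives ∇V = (0, 0, 0), so (5/6, 4/3, -1/6) is indeed a critical point.
The Hessian is constant: H = [[-8, 4, -2], [4, -4, 0], [-2, 0, -10]].
Leading principal minors: Δ₁ = -8, Δ₂ = 16, Δ₃ = -144.
The minors alternate sign starting negative (−, +, −), so H is negative definite: a local maximum.

local maximum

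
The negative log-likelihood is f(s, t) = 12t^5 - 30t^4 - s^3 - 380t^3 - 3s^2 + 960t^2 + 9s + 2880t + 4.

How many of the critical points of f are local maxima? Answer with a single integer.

2

f separates as a function of s plus a function of t, so ∇f=0 decouples.
∂f/∂s = -3(s - 1)(s + 3) = 0 at s ∈ {-3, 1}; ∂f/∂t = 60(t - 4)(t - 3)(t + 1)(t + 4) = 0 at t ∈ {-4, -1, 3, 4}.
The Hessian is diagonal: diag(f_ss, f_tt). Second derivatives: f_ss(-3)=12, f_ss(1)=-12; f_tt(-4)=-10080, f_tt(-1)=3600, f_tt(3)=-1680, f_tt(4)=2400.
Local maxima occur where both diagonal entries negative: (1, -4), (1, 3). Count: 2.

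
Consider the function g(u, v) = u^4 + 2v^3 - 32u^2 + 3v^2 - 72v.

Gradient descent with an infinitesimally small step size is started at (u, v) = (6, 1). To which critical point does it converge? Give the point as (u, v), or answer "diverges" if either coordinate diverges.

(4, 3)

g is separable, so gradient descent decouples: u follows -∂g/∂u, v follows -∂g/∂v.
∂g/∂u = 4u(u - 4)(u + 4); at u=6 this is 480, so u decreases.
∂g/∂v = 6(v - 3)(v + 4); at v=1 this is -60, so v increases.
u converges to its nearest critical value 4 (a local min of the u-part); v converges to 3. The iterate converges to (4, 3).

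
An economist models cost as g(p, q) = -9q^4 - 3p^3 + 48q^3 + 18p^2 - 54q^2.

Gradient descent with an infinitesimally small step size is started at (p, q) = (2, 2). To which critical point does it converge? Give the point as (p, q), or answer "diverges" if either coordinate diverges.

g is separable, so gradient descent decouples: p follows -∂g/∂p, q follows -∂g/∂q.
∂g/∂p = -9p(p - 4); at p=2 this is 36, so p decreases.
∂g/∂q = -36q(q - 3)(q - 1); at q=2 this is 72, so q decreases.
p converges to its nearest critical value 0 (a local min of the p-part); q converges to 1. The iterate converges to (0, 1).

(0, 1)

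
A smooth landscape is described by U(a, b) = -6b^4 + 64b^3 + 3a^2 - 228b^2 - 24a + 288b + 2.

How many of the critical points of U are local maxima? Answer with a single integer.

U separates as a function of a plus a function of b, so ∇U=0 decouples.
∂U/∂a = 6(a - 4) = 0 at a ∈ {4}; ∂U/∂b = -24(b - 4)(b - 3)(b - 1) = 0 at b ∈ {1, 3, 4}.
The Hessian is diagonal: diag(U_aa, U_bb). Second derivatives: U_aa(4)=6; U_bb(1)=-144, U_bb(3)=48, U_bb(4)=-72.
Local maxima occur where both diagonal entries negative: none. Count: 0.

0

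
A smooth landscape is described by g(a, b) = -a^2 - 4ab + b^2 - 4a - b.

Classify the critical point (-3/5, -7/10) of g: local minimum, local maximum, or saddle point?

The Hessian of g is constant: H = [[-2, -4], [-4, 2]].
det(H) = (-2)·2 − (-4)² = -20.
Since det(H) < 0, H is indefinite and the critical point is a saddle point.

saddle point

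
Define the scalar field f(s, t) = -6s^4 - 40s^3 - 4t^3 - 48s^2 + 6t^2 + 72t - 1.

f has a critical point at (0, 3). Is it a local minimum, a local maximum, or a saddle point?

local maximum

The mixed partial ∂²f/∂s∂t is 0, so the Hessian at any point is diag(f_ss, f_tt) = diag(-24(3s^2 + 10s + 4), 12(-2t + 1)).
At (0, 3): H = diag(-96, -60).
Both eigenvalues are negative, so H is negative definite: a local maximum.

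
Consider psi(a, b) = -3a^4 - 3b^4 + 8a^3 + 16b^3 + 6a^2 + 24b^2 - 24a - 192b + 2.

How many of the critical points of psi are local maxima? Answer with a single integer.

psi separates as a function of a plus a function of b, so ∇psi=0 decouples.
∂psi/∂a = -12(a - 2)(a - 1)(a + 1) = 0 at a ∈ {-1, 1, 2}; ∂psi/∂b = -12(b - 4)(b - 2)(b + 2) = 0 at b ∈ {-2, 2, 4}.
The Hessian is diagonal: diag(psi_aa, psi_bb). Second derivatives: psi_aa(-1)=-72, psi_aa(1)=24, psi_aa(2)=-36; psi_bb(-2)=-288, psi_bb(2)=96, psi_bb(4)=-144.
Local maxima occur where both diagonal entries negative: (-1, -2), (-1, 4), (2, -2), (2, 4). Count: 4.

4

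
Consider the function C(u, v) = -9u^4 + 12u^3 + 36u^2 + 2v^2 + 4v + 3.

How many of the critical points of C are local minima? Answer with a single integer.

C separates as a function of u plus a function of v, so ∇C=0 decouples.
∂C/∂u = -36u(u - 2)(u + 1) = 0 at u ∈ {-1, 0, 2}; ∂C/∂v = 4(v + 1) = 0 at v ∈ {-1}.
The Hessian is diagonal: diag(C_uu, C_vv). Second derivatives: C_uu(-1)=-108, C_uu(0)=72, C_uu(2)=-216; C_vv(-1)=4.
Local minima occur where both diagonal entries positive: (0, -1). Count: 1.

1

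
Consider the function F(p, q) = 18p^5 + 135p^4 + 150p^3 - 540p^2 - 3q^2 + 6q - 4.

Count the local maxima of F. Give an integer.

F separates as a function of p plus a function of q, so ∇F=0 decouples.
∂F/∂p = 90p(p - 1)(p + 3)(p + 4) = 0 at p ∈ {-4, -3, 0, 1}; ∂F/∂q = -6(q - 1) = 0 at q ∈ {1}.
The Hessian is diagonal: diag(F_pp, F_qq). Second derivatives: F_pp(-4)=-1800, F_pp(-3)=1080, F_pp(0)=-1080, F_pp(1)=1800; F_qq(1)=-6.
Local maxima occur where both diagonal entries negative: (-4, 1), (0, 1). Count: 2.

2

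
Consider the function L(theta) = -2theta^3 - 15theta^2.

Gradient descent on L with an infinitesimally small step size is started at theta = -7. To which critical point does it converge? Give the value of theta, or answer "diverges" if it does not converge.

L'(theta) = -6theta(theta + 5), so L'(-7) = -84.
Gradient descent moves in the -L' direction, i.e. theta is increasing.
The nearest critical point in that direction is theta = -5, where L'' = 30 > 0 (a local minimum). The iterate converges there.

-5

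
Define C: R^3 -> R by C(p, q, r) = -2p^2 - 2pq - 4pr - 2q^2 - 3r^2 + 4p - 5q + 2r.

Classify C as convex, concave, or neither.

concave

C is quadratic, so its Hessian is the constant matrix H = [[-4, -2, -4], [-2, -4, 0], [-4, 0, -6]].
Leading principal minors: -4, 12, -8.
Signs alternate −, +, − ⇒ H ≺ 0 ⇒ concave.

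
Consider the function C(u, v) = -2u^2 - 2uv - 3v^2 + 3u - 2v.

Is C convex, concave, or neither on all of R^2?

C is quadratic, so its Hessian is the constant matrix H = [[-4, -2], [-2, -6]].
det(H) = 20, tr(H) = -10.
det(H) > 0 and tr(H) < 0, so H is negative definite everywhere: concave.

concave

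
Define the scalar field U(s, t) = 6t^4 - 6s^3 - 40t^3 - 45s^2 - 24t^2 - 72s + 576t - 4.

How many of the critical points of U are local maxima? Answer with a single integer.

U separates as a function of s plus a function of t, so ∇U=0 decouples.
∂U/∂s = -18(s + 1)(s + 4) = 0 at s ∈ {-4, -1}; ∂U/∂t = 24(t - 4)(t - 3)(t + 2) = 0 at t ∈ {-2, 3, 4}.
The Hessian is diagonal: diag(U_ss, U_tt). Second derivatives: U_ss(-4)=54, U_ss(-1)=-54; U_tt(-2)=720, U_tt(3)=-120, U_tt(4)=144.
Local maxima occur where both diagonal entries negative: (-1, 3). Count: 1.

1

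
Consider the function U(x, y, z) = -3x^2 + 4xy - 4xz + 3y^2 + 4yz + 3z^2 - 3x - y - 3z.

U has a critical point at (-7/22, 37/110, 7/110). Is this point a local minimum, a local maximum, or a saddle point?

The Hessian is constant: H = [[-6, 4, -4], [4, 6, 4], [-4, 4, 6]].
Leading principal minors: Δ₁ = -6, Δ₂ = -52, Δ₃ = -440.
The minors fit neither the all-positive nor the alternating-sign pattern, so H is indefinite: a saddle point.

saddle point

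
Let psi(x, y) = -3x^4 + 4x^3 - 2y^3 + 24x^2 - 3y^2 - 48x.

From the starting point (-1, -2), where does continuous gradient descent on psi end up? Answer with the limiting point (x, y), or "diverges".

psi is separable, so gradient descent decouples: x follows -∂psi/∂x, y follows -∂psi/∂y.
∂psi/∂x = -12(x - 2)(x - 1)(x + 2); at x=-1 this is -72, so x increases.
∂psi/∂y = -6y(y + 1); at y=-2 this is -12, so y increases.
x converges to its nearest critical value 1 (a local min of the x-part); y converges to -1. The iterate converges to (1, -1).

(1, -1)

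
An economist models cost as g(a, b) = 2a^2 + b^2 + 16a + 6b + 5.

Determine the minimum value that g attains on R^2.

-36

g(a,b) separates as P(a) + Q(b) + 5, so its minimum is min P + min Q + 5.
P'(a) = 4a + 16 vanishes at a ∈ {-4}; Q'(b) = 2b + 6 vanishes at b ∈ {-3}.
Local minima of P (where P''>0): P(-4)=-32. Local minima of Q: Q(-3)=-9.
So the global minimum of g is P(-4) + Q(-3) + 5 = -32 − 9 + 5 = -36, attained at (-4, -3).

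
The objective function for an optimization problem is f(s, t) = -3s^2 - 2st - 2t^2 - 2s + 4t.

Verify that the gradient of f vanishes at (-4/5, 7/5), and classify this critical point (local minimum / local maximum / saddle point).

∇f = (-6s - 2t - 2, -2s - 4t + 4); substituting (-4/5, 7/5) gives ∇f = (0, 0), so (-4/5, 7/5) is indeed a critical point.
The Hessian of f is constant: H = [[-6, -2], [-2, -4]].
det(H) = (-6)·(-4) − (-2)² = 20.
det(H) > 0 and tr(H) = -10 < 0, so H is negative definite and the point is a local maximum.

local maximum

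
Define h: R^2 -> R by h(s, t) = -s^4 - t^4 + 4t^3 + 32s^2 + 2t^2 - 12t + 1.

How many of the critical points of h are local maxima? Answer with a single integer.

4

h separates as a function of s plus a function of t, so ∇h=0 decouples.
∂h/∂s = -4s(s - 4)(s + 4) = 0 at s ∈ {-4, 0, 4}; ∂h/∂t = -4(t - 3)(t - 1)(t + 1) = 0 at t ∈ {-1, 1, 3}.
The Hessian is diagonal: diag(h_ss, h_tt). Second derivatives: h_ss(-4)=-128, h_ss(0)=64, h_ss(4)=-128; h_tt(-1)=-32, h_tt(1)=16, h_tt(3)=-32.
Local maxima occur where both diagonal entries negative: (-4, -1), (-4, 3), (4, -1), (4, 3). Count: 4.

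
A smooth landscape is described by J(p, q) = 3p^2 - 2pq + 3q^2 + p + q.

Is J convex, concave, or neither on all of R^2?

convex

J is quadratic, so its Hessian is the constant matrix H = [[6, -2], [-2, 6]].
det(H) = 32, tr(H) = 12.
det(H) > 0 and tr(H) > 0, so H is positive definite everywhere: convex.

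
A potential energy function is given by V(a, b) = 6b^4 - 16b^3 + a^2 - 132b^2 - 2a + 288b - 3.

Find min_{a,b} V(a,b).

V(a,b) separates as P(a) + Q(b) − 3, so its minimum is min P + min Q − 3.
P'(a) = 2a - 2 vanishes at a ∈ {1}; Q'(b) = 24(b - 4)(b - 1)(b + 3) vanishes at b ∈ {-3, 1, 4}.
Local minima of P (where P''>0): P(1)=-1. Local minima of Q: Q(-3)=-1134, Q(4)=-448.
So the global minimum of V is P(1) + Q(-3) − 3 = -1 − 1134 − 3 = -1138, attained at (1, -3).

-1138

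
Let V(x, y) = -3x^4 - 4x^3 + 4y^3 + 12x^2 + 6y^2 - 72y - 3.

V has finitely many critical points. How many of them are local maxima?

V separates as a function of x plus a function of y, so ∇V=0 decouples.
∂V/∂x = -12x(x - 1)(x + 2) = 0 at x ∈ {-2, 0, 1}; ∂V/∂y = 12(y - 2)(y + 3) = 0 at y ∈ {-3, 2}.
The Hessian is diagonal: diag(V_xx, V_yy). Second derivatives: V_xx(-2)=-72, V_xx(0)=24, V_xx(1)=-36; V_yy(-3)=-60, V_yy(2)=60.
Local maxima occur where both diagonal entries negative: (-2, -3), (1, -3). Count: 2.

2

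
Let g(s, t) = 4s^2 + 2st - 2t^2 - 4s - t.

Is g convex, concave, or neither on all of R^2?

g is quadratic, so its Hessian is the constant matrix H = [[8, 2], [2, -4]].
det(H) = -36, tr(H) = 4.
det(H) < 0, so H is indefinite: neither convex nor concave.

neither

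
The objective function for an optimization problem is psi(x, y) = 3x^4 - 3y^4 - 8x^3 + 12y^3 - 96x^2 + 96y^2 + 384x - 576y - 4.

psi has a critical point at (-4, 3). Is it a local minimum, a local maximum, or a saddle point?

The mixed partial ∂²psi/∂x∂y is 0, so the Hessian at any point is diag(psi_xx, psi_yy) = diag(12(3x^2 - 4x - 16), 12(-3y^2 + 6y + 16)).
At (-4, 3): H = diag(576, 84).
Both eigenvalues are positive, so H is positive definite: a local minimum.

local minimum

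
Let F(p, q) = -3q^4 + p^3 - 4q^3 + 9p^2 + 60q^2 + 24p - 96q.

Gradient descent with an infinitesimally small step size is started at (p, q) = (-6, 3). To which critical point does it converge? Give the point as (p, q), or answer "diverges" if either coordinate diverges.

diverges

F is separable, so gradient descent decouples: p follows -∂F/∂p, q follows -∂F/∂q.
∂F/∂p = 3(p + 2)(p + 4); at p=-6 this is 24, so p decreases.
∂F/∂q = -12(q - 2)(q - 1)(q + 4); at q=3 this is -168, so q increases.
The p-coordinate has no critical point in that direction and runs off to infinity.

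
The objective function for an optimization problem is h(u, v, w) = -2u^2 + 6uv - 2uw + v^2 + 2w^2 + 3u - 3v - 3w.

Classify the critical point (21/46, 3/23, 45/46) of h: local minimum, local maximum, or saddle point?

The Hessian is constant: H = [[-4, 6, -2], [6, 2, 0], [-2, 0, 4]].
Leading principal minors: Δ₁ = -4, Δ₂ = -44, Δ₃ = -184.
The minors fit neither the all-positive nor the alternating-sign pattern, so H is indefinite: a saddle point.

saddle point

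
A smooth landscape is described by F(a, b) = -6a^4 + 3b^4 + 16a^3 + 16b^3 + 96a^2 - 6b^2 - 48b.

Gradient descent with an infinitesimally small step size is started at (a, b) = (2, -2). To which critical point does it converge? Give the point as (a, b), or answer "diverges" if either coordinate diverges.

(0, -4)

F is separable, so gradient descent decouples: a follows -∂F/∂a, b follows -∂F/∂b.
∂F/∂a = -24a(a - 4)(a + 2); at a=2 this is 384, so a decreases.
∂F/∂b = 12(b - 1)(b + 1)(b + 4); at b=-2 this is 72, so b decreases.
a converges to its nearest critical value 0 (a local min of the a-part); b converges to -4. The iterate converges to (0, -4).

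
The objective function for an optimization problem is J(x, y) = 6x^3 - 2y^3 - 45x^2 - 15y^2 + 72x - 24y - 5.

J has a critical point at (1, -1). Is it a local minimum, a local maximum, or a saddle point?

The mixed partial ∂²J/∂x∂y is 0, so the Hessian at any point is diag(J_xx, J_yy) = diag(18(2x - 5), -6(2y + 5)).
At (1, -1): H = diag(-54, -18).
Both eigenvalues are negative, so H is negative definite: a local maximum.

local maximum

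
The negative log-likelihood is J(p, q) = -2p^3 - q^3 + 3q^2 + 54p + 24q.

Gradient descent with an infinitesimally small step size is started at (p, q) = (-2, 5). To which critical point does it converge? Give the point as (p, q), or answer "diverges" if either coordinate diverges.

J is separable, so gradient descent decouples: p follows -∂J/∂p, q follows -∂J/∂q.
∂J/∂p = -6(p - 3)(p + 3); at p=-2 this is 30, so p decreases.
∂J/∂q = -3(q - 4)(q + 2); at q=5 this is -21, so q increases.
The q-coordinate has no critical point in that direction and runs off to infinity.

diverges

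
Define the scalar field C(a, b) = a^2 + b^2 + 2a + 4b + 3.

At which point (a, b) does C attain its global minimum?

C(a,b) separates as P(a) + Q(b) + 3, so its minimum is min P + min Q + 3.
P'(a) = 2a + 2 vanishes at a ∈ {-1}; Q'(b) = 2b + 4 vanishes at b ∈ {-2}.
Local minima of P (where P''>0): P(-1)=-1. Local minima of Q: Q(-2)=-4.
So the global minimum of C is P(-1) + Q(-2) + 3 = -1 − 4 + 3 = -2, attained at (-1, -2).

(-1, -2)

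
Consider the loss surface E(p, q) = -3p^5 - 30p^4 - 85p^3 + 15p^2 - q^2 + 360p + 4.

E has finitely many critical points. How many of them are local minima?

0

E separates as a function of p plus a function of q, so ∇E=0 decouples.
∂E/∂p = -15(p - 1)(p + 2)(p + 3)(p + 4) = 0 at p ∈ {-4, -3, -2, 1}; ∂E/∂q = -2q = 0 at q ∈ {0}.
The Hessian is diagonal: diag(E_pp, E_qq). Second derivatives: E_pp(-4)=150, E_pp(-3)=-60, E_pp(-2)=90, E_pp(1)=-900; E_qq(0)=-2.
Local minima occur where both diagonal entries positive: none. Count: 0.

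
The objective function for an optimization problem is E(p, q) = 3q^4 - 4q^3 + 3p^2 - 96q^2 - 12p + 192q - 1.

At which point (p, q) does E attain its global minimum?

(2, -4)

E(p,q) separates as A(p) + B(q) − 1, so its minimum is min A + min B − 1.
A'(p) = 6p - 12 vanishes at p ∈ {2}; B'(q) = 12(q - 4)(q - 1)(q + 4) vanishes at q ∈ {-4, 1, 4}.
Local minima of A (where A''>0): A(2)=-12. Local minima of B: B(-4)=-1280, B(4)=-256.
So the global minimum of E is A(2) + B(-4) − 1 = -12 − 1280 − 1 = -1293, attained at (2, -4).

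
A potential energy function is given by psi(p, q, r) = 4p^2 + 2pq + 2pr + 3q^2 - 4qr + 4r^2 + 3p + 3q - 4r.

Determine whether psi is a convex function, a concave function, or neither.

psi is quadratic, so its Hessian is the constant matrix H = [[8, 2, 2], [2, 6, -4], [2, -4, 8]].
Leading principal minors: 8, 44, 168.
All positive ⇒ H ≻ 0 ⇒ convex.

convex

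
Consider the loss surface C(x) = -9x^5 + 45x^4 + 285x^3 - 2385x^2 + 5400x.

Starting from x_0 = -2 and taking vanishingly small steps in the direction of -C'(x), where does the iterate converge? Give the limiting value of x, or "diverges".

C'(x) = -45(x - 4)(x - 3)(x - 2)(x + 5), so C'(-2) = 16200.
Gradient descent moves in the -C' direction, i.e. x is decreasing.
The nearest critical point in that direction is x = -5, where C'' = 22680 > 0 (a local minimum). The iterate converges there.

-5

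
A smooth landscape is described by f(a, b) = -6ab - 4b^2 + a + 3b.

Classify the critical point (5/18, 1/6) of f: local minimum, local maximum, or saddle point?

saddle point

The Hessian of f is constant: H = [[0, -6], [-6, -8]].
det(H) = 0·(-8) − (-6)² = -36.
Since det(H) < 0, H is indefinite and the critical point is a saddle point.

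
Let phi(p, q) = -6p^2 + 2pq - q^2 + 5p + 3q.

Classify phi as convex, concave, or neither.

concave

phi is quadratic, so its Hessian is the constant matrix H = [[-12, 2], [2, -2]].
det(H) = 20, tr(H) = -14.
det(H) > 0 and tr(H) < 0, so H is negative definite everywhere: concave.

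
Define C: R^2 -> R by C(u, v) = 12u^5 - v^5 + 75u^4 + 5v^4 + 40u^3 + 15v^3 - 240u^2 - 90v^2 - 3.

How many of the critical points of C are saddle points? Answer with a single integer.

8

C separates as a function of u plus a function of v, so ∇C=0 decouples.
∂C/∂u = 60u(u - 1)(u + 2)(u + 4) = 0 at u ∈ {-4, -2, 0, 1}; ∂C/∂v = -5v(v - 4)(v - 3)(v + 3) = 0 at v ∈ {-3, 0, 3, 4}.
The Hessian is diagonal: diag(C_uu, C_vv). Second derivatives: C_uu(-4)=-2400, C_uu(-2)=720, C_uu(0)=-480, C_uu(1)=900; C_vv(-3)=630, C_vv(0)=-180, C_vv(3)=90, C_vv(4)=-140.
Saddle points occur where the two diagonal entries have opposite signs: (-4, -3), (-4, 3), (-2, 0), (-2, 4), (0, -3), (0, 3), (1, 0), (1, 4). Count: 8.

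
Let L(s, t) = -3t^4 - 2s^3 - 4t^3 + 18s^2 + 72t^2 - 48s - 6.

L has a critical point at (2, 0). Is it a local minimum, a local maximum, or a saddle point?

local minimum

The mixed partial ∂²L/∂s∂t is 0, so the Hessian at any point is diag(L_ss, L_tt) = diag(12(-s + 3), 12(-3t^2 - 2t + 12)).
At (2, 0): H = diag(12, 144).
Both eigenvalues are positive, so H is positive definite: a local minimum.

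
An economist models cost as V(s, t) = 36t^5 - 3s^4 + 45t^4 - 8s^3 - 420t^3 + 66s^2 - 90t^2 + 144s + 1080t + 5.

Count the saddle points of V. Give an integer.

6

V separates as a function of s plus a function of t, so ∇V=0 decouples.
∂V/∂s = -12(s - 3)(s + 1)(s + 4) = 0 at s ∈ {-4, -1, 3}; ∂V/∂t = 180(t - 2)(t - 1)(t + 1)(t + 3) = 0 at t ∈ {-3, -1, 1, 2}.
The Hessian is diagonal: diag(V_ss, V_tt). Second derivatives: V_ss(-4)=-252, V_ss(-1)=144, V_ss(3)=-336; V_tt(-3)=-7200, V_tt(-1)=2160, V_tt(1)=-1440, V_tt(2)=2700.
Saddle points occur where the two diagonal entries have opposite signs: (-4, -1), (-4, 2), (-1, -3), (-1, 1), (3, -1), (3, 2). Count: 6.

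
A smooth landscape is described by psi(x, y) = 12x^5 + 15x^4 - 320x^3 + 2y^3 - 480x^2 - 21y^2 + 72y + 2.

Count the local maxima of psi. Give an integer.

psi separates as a function of x plus a function of y, so ∇psi=0 decouples.
∂psi/∂x = 60x(x - 4)(x + 1)(x + 4) = 0 at x ∈ {-4, -1, 0, 4}; ∂psi/∂y = 6(y - 4)(y - 3) = 0 at y ∈ {3, 4}.
The Hessian is diagonal: diag(psi_xx, psi_yy). Second derivatives: psi_xx(-4)=-5760, psi_xx(-1)=900, psi_xx(0)=-960, psi_xx(4)=9600; psi_yy(3)=-6, psi_yy(4)=6.
Local maxima occur where both diagonal entries negative: (-4, 3), (0, 3). Count: 2.

2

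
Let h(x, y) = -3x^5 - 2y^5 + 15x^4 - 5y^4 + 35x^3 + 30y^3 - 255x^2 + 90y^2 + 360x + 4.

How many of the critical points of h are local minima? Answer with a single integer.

4

h separates as a function of x plus a function of y, so ∇h=0 decouples.
∂h/∂x = -15(x - 4)(x - 2)(x - 1)(x + 3) = 0 at x ∈ {-3, 1, 2, 4}; ∂h/∂y = -10y(y - 3)(y + 2)(y + 3) = 0 at y ∈ {-3, -2, 0, 3}.
The Hessian is diagonal: diag(h_xx, h_yy). Second derivatives: h_xx(-3)=2100, h_xx(1)=-180, h_xx(2)=150, h_xx(4)=-630; h_yy(-3)=180, h_yy(-2)=-100, h_yy(0)=180, h_yy(3)=-900.
Local minima occur where both diagonal entries positive: (-3, -3), (-3, 0), (2, -3), (2, 0). Count: 4.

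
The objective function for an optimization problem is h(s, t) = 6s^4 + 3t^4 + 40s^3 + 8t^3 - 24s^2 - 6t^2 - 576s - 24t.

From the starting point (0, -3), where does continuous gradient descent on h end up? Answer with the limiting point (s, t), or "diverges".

h is separable, so gradient descent decouples: s follows -∂h/∂s, t follows -∂h/∂t.
∂h/∂s = 24(s - 2)(s + 3)(s + 4); at s=0 this is -576, so s increases.
∂h/∂t = 12(t - 1)(t + 1)(t + 2); at t=-3 this is -96, so t increases.
s converges to its nearest critical value 2 (a local min of the s-part); t converges to -2. The iterate converges to (2, -2).

(2, -2)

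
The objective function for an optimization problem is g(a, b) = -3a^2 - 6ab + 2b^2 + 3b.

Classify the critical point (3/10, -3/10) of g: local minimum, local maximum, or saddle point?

saddle point

The Hessian of g is constant: H = [[-6, -6], [-6, 4]].
det(H) = (-6)·4 − (-6)² = -60.
Since det(H) < 0, H is indefinite and the critical point is a saddle point.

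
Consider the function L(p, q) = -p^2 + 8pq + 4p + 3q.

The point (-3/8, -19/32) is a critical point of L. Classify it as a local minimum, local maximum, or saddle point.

The Hessian of L is constant: H = [[-2, 8], [8, 0]].
det(H) = (-2)·0 − 8² = -64.
Since det(H) < 0, H is indefinite and the critical point is a saddle point.

saddle point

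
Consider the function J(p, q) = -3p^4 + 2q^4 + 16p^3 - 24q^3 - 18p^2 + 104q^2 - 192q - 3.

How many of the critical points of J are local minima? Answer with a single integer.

J separates as a function of p plus a function of q, so ∇J=0 decouples.
∂J/∂p = -12p(p - 3)(p - 1) = 0 at p ∈ {0, 1, 3}; ∂J/∂q = 8(q - 4)(q - 3)(q - 2) = 0 at q ∈ {2, 3, 4}.
The Hessian is diagonal: diag(J_pp, J_qq). Second derivatives: J_pp(0)=-36, J_pp(1)=24, J_pp(3)=-72; J_qq(2)=16, J_qq(3)=-8, J_qq(4)=16.
Local minima occur where both diagonal entries positive: (1, 2), (1, 4). Count: 2.

2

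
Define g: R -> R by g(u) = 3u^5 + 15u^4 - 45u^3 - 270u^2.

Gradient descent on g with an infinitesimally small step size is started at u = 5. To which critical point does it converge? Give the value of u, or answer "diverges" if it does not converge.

3

g'(u) = 15u(u - 3)(u + 3)(u + 4), so g'(5) = 10800.
Gradient descent moves in the -g' direction, i.e. u is decreasing.
The nearest critical point in that direction is u = 3, where g'' = 1890 > 0 (a local minimum). The iterate converges there.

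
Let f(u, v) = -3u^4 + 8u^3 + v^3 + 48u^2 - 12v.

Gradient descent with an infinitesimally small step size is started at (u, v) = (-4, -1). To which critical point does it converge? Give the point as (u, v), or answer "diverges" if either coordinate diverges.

f is separable, so gradient descent decouples: u follows -∂f/∂u, v follows -∂f/∂v.
∂f/∂u = -12u(u - 4)(u + 2); at u=-4 this is 768, so u decreases.
∂f/∂v = 3(v - 2)(v + 2); at v=-1 this is -9, so v increases.
The u-coordinate has no critical point in that direction and runs off to infinity.

diverges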